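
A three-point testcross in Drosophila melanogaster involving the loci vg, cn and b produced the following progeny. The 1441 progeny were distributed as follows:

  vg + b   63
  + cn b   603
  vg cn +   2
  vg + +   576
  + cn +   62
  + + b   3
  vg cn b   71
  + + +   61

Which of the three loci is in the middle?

The two most frequent reciprocal classes, vg + + and + cn b, are the parental types, so the F1 was vg + + / + cn b.
The two rarest classes, vg cn + and + + b, are the double crossovers. Comparing them with the parentals, only the cn allele has switched, so cn is the middle locus and the order is vg – cn – b.

cn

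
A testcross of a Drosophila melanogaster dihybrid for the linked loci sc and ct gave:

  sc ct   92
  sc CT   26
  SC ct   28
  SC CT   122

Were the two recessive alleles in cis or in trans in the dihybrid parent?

The two most frequent classes are SC CT (122) and sc ct (92); these are the parental (non-recombinant) types.
So the F1 carried SC CT on one chromosome and sc ct on the other — the recessive alleles are on the same chromosome (cis / coupling).

cis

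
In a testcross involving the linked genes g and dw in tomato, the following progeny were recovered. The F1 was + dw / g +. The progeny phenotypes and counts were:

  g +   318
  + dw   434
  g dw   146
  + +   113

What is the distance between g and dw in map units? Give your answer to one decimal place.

25.6 map units

The recombinant classes are + + and g dw: 113 + 146 = 259.
Recombination frequency = 259/1011 = 0.2562 ≈ 25.6%, i.e. 25.6 map units.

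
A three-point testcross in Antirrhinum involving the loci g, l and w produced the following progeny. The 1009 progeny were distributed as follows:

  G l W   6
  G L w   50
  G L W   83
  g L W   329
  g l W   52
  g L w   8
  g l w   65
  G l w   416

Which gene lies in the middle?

The two most frequent reciprocal classes, G l w and g L W, are the parental types, so the F1 was G l w / g L W.
The two rarest classes, G l W and g L w, are the double crossovers. Comparing them with the parentals, only the w allele has switched, so w is the middle locus and the order is g – w – l.

w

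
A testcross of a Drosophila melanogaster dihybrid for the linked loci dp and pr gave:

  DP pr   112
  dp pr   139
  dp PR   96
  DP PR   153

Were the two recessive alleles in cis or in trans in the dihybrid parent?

cis

The two most frequent classes are DP PR (153) and dp pr (139); these are the parental (non-recombinant) types.
So the F1 carried DP PR on one chromosome and dp pr on the other — the recessive alleles are on the same chromosome (cis / coupling).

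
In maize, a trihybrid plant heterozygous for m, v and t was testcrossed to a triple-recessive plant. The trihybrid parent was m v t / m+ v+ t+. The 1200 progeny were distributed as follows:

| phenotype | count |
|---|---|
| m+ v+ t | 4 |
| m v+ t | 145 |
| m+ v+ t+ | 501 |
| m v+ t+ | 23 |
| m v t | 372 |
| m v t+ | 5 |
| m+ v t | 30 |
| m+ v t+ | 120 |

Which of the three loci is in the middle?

t

The two rarest classes, m v t+ and m+ v+ t, are the double crossovers. Comparing them with the parentals, only the t allele has switched, so t is the middle locus and the order is v – t – m.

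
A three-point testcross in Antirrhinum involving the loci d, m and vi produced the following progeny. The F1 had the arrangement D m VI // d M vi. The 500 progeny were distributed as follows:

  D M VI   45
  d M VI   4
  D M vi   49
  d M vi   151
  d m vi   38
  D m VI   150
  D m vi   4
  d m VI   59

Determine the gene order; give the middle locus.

The two rarest classes, D m vi and d M VI, are the double crossovers. Comparing them with the parentals, only the vi allele has switched, so vi is the middle locus and the order is d – vi – m.

vi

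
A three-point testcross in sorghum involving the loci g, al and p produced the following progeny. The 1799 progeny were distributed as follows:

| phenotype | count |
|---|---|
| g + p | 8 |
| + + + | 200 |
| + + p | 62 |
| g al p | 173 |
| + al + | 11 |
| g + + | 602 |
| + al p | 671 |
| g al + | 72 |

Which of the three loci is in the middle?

The two most frequent reciprocal classes, + al p and g + +, are the parental types, so the F1 was + al p / g + +.
The two rarest classes, + al + and g + p, are the double crossovers. Comparing them with the parentals, only the p allele has switched, so p is the middle locus and the order is g – p – al.

p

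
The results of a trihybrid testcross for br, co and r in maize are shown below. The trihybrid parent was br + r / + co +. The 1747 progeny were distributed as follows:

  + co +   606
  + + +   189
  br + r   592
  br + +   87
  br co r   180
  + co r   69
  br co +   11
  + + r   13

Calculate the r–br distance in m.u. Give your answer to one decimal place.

The two rarest classes, + + r and br co +, are the double crossovers. Comparing them with the parentals, only the br allele has switched, so br is the middle locus and the order is r – br – co.
Crossovers in the r–br interval produce the single-crossover classes br + + and + co r (87 + 69 = 156) plus the double crossovers (24).
RF(r–br) = (156 + 24) / 1747 = 180/1747 = 0.1030 → 10.3 m.u.

10.3 m.u.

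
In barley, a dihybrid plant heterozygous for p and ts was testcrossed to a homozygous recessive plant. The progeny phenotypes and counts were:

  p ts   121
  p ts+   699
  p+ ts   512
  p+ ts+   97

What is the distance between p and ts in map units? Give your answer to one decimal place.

15.3 map units

The two most frequent classes, p+ ts (512) and p ts+ (699), are the parental types, so the F1 was p+ ts / p ts+.
The recombinant classes are p+ ts+ and p ts: 97 + 121 = 218.
Recombination frequency = 218/1429 = 0.1526 ≈ 15.3%, i.e. 15.3 map units.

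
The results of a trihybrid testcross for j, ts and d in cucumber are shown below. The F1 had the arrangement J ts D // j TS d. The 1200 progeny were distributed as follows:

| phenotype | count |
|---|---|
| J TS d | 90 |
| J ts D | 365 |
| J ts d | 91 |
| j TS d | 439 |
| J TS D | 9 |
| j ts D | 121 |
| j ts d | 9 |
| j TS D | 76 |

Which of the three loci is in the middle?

The two rarest classes, J TS D and j ts d, are the double crossovers. Comparing them with the parentals, only the ts allele has switched, so ts is the middle locus and the order is d – ts – j.

ts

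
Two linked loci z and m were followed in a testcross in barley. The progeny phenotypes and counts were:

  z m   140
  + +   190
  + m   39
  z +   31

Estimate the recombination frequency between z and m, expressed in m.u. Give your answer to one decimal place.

The two most frequent classes, + + (190) and z m (140), are the parental types, so the F1 was + + / z m.
The recombinant classes are + m and z +: 39 + 31 = 70.
Recombination frequency = 70/400 = 0.1750 ≈ 17.5%, i.e. 17.5 m.u.

17.5 m.u.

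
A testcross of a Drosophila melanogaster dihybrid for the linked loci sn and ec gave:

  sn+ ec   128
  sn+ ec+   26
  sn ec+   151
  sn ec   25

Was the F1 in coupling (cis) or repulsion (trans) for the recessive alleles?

trans

The two most frequent classes are sn+ ec (128) and sn ec+ (151); these are the parental (non-recombinant) types.
So the F1 carried sn+ ec on one chromosome and sn ec+ on the other — the recessive alleles are on opposite chromosomes (trans / repulsion).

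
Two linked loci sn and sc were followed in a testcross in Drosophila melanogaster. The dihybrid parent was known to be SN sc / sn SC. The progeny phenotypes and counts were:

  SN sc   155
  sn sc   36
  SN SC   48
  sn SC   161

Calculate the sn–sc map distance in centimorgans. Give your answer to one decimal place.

21.0 centimorgans

The recombinant classes are SN SC and sn sc: 48 + 36 = 84.
Recombination frequency = 84/400 = 0.2100 ≈ 21.0%, i.e. 21.0 centimorgans.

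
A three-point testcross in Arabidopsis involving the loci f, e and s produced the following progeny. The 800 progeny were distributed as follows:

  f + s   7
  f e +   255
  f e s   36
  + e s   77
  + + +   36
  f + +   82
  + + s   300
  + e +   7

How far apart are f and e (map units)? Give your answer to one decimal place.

21.6 map units

The two most frequent reciprocal classes, f e + and + + s, are the parental types, so the F1 was f e + / + + s.
The two rarest classes, + e + and f + s, are the double crossovers. Comparing them with the parentals, only the f allele has switched, so f is the middle locus and the order is e – f – s.
Crossovers in the e–f interval produce the single-crossover classes f + + and + e s (82 + 77 = 159) plus the double crossovers (14).
RF(e–f) = (159 + 14) / 800 = 173/800 = 0.2162 → 21.6 map units.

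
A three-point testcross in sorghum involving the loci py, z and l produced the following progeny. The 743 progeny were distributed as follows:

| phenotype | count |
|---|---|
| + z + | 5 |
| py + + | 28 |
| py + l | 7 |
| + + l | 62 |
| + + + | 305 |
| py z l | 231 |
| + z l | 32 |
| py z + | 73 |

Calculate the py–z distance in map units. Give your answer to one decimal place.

The two most frequent reciprocal classes, py z l and + + +, are the parental types, so the F1 was py z l / + + +.
The two rarest classes, py + l and + z +, are the double crossovers. Comparing them with the parentals, only the z allele has switched, so z is the middle locus and the order is l – z – py.
Crossovers in the z–py interval produce the single-crossover classes + z l and py + + (32 + 28 = 60) plus the double crossovers (12).
RF(z–py) = (60 + 12) / 743 = 72/743 = 0.0969 → 9.7 map units.

9.7 map units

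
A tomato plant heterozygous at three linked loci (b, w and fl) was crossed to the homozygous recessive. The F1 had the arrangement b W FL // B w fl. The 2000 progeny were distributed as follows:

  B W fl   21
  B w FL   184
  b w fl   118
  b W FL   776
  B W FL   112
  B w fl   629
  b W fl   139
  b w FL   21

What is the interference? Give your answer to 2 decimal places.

0.15

The two rarest classes, b w FL and B W fl, are the double crossovers. Comparing them with the parentals, only the w allele has switched, so w is the middle locus and the order is fl – w – b.
fl–w: (323 + 42)/2000 = 0.1825; w–b: (230 + 42)/2000 = 0.1360.
Expected DCO frequency = 0.1825 × 0.1360 ≈ 0.02482; observed = 42/2000 ≈ 0.02100.
Coefficient of coincidence = 0.02100/0.02482 ≈ 0.85; interference = 1 − 0.85 = 0.15.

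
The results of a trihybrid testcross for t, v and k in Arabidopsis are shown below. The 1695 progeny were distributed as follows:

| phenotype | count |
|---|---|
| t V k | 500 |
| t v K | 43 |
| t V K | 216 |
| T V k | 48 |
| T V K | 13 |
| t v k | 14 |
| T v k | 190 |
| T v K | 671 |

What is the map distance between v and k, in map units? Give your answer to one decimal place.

The two most frequent reciprocal classes, t V k and T v K, are the parental types, so the F1 was t V k / T v K.
The two rarest classes, t v k and T V K, are the double crossovers. Comparing them with the parentals, only the v allele has switched, so v is the middle locus and the order is t – v – k.
Crossovers in the v–k interval produce the single-crossover classes t V K and T v k (216 + 190 = 406) plus the double crossovers (27).
RF(v–k) = (406 + 27) / 1695 = 433/1695 = 0.2555 → 25.5 map units.

25.5 map units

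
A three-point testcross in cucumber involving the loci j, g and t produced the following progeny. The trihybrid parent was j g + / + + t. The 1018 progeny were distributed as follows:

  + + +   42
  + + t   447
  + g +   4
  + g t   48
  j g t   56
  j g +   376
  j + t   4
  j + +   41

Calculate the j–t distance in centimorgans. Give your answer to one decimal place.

The two rarest classes, + g + and j + t, are the double crossovers. Comparing them with the parentals, only the j allele has switched, so j is the middle locus and the order is g – j – t.
Crossovers in the j–t interval produce the single-crossover classes j g t and + + + (56 + 42 = 98) plus the double crossovers (8).
RF(j–t) = (98 + 8) / 1018 = 106/1018 = 0.1041 → 10.4 centimorgans.

10.4 centimorgans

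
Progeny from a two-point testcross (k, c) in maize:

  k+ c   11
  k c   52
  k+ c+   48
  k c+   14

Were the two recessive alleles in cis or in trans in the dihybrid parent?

cis

The two most frequent classes are k+ c+ (48) and k c (52); these are the parental (non-recombinant) types.
So the F1 carried k+ c+ on one chromosome and k c on the other — the recessive alleles are on the same chromosome (cis / coupling).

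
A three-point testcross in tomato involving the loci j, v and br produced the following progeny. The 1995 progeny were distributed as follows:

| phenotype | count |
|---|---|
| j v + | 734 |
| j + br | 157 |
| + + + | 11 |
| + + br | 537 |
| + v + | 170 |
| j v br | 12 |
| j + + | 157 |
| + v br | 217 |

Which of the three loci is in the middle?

br

The two most frequent reciprocal classes, + + br and j v +, are the parental types, so the F1 was + + br / j v +.
The two rarest classes, + + + and j v br, are the double crossovers. Comparing them with the parentals, only the br allele has switched, so br is the middle locus and the order is j – br – v.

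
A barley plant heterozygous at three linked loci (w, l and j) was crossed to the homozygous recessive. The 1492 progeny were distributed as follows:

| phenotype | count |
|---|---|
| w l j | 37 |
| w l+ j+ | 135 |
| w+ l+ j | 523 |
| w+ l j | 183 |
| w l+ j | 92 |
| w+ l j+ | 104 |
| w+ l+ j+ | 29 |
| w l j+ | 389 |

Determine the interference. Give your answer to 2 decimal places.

The two most frequent reciprocal classes, w l j+ and w+ l+ j, are the parental types, so the F1 was w l j+ / w+ l+ j.
The two rarest classes, w l j and w+ l+ j+, are the double crossovers. Comparing them with the parentals, only the j allele has switched, so j is the middle locus and the order is w – j – l.
w–j: (196 + 66)/1492 = 0.1756; j–l: (318 + 66)/1492 = 0.2574.
Expected DCO frequency = 0.1756 × 0.2574 ≈ 0.04520; observed = 66/1492 ≈ 0.04424.
Coefficient of coincidence = 0.04424/0.04520 ≈ 0.98; interference = 1 − 0.98 = 0.02.

0.02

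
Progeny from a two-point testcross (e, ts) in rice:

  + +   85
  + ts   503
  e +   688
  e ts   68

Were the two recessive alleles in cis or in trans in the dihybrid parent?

trans

The two most frequent classes are + ts (503) and e + (688); these are the parental (non-recombinant) types.
So the F1 carried + ts on one chromosome and e + on the other — the recessive alleles are on opposite chromosomes (trans / repulsion).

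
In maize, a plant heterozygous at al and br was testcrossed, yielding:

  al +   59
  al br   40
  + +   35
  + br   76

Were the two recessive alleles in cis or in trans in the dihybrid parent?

trans

The two most frequent classes are + br (76) and al + (59); these are the parental (non-recombinant) types.
So the F1 carried + br on one chromosome and al + on the other — the recessive alleles are on opposite chromosomes (trans / repulsion).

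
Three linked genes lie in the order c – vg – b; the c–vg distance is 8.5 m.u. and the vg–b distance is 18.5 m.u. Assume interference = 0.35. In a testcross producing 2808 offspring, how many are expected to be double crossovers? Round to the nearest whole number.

29

Map distances give recombination frequencies of 0.085 and 0.185 for the two intervals.
With interference 0.35 (so coincidence = 0.65), expected double-crossover frequency = 0.085 × 0.185 × 0.65 = 0.01022.
Expected number = 0.01022 × 2808 = 28.70 ≈ 29.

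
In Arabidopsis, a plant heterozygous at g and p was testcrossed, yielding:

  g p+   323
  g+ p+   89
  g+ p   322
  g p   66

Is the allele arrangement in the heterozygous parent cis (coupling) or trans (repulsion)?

trans

The two most frequent classes are g+ p (322) and g p+ (323); these are the parental (non-recombinant) types.
So the F1 carried g+ p on one chromosome and g p+ on the other — the recessive alleles are on opposite chromosomes (trans / repulsion).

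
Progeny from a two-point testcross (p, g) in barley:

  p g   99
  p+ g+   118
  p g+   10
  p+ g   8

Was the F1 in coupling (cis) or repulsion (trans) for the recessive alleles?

cis

The two most frequent classes are p+ g+ (118) and p g (99); these are the parental (non-recombinant) types.
So the F1 carried p+ g+ on one chromosome and p g on the other — the recessive alleles are on the same chromosome (cis / coupling).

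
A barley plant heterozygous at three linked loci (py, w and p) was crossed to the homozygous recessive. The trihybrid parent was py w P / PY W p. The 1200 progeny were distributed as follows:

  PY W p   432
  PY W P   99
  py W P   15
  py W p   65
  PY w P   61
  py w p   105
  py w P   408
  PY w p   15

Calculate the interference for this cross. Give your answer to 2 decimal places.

The two rarest classes, py W P and PY w p, are the double crossovers. Comparing them with the parentals, only the w allele has switched, so w is the middle locus and the order is p – w – py.
p–w: (204 + 30)/1200 = 0.1950; w–py: (126 + 30)/1200 = 0.1300.
Expected DCO frequency = 0.1950 × 0.1300 ≈ 0.02535; observed = 30/1200 ≈ 0.02500.
Coefficient of coincidence = 0.02500/0.02535 ≈ 0.99; interference = 1 − 0.99 = 0.01.

0.01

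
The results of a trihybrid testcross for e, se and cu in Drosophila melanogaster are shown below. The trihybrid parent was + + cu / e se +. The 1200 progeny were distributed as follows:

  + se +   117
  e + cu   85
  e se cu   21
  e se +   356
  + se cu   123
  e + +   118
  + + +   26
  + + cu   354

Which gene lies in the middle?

The two rarest classes, + + + and e se cu, are the double crossovers. Comparing them with the parentals, only the cu allele has switched, so cu is the middle locus and the order is e – cu – se.

cu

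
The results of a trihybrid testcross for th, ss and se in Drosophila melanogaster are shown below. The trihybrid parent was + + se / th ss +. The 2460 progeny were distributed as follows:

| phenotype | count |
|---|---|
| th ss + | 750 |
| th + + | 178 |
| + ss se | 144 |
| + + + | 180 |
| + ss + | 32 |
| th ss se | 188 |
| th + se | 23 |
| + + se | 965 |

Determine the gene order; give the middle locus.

The two rarest classes, th + se and + ss +, are the double crossovers. Comparing them with the parentals, only the th allele has switched, so th is the middle locus and the order is se – th – ss.

th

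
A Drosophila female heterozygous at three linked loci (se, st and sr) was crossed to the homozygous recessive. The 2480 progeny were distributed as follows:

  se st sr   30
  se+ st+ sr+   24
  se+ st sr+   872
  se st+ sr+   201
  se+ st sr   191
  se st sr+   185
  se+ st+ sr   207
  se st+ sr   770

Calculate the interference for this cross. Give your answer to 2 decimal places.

The two most frequent reciprocal classes, se st+ sr and se+ st sr+, are the parental types, so the F1 was se st+ sr / se+ st sr+.
The two rarest classes, se st sr and se+ st+ sr+, are the double crossovers. Comparing them with the parentals, only the st allele has switched, so st is the middle locus and the order is se – st – sr.
se–st: (392 + 54)/2480 = 0.1798; st–sr: (392 + 54)/2480 = 0.1798.
Expected DCO frequency = 0.1798 × 0.1798 ≈ 0.03233; observed = 54/2480 ≈ 0.02177.
Coefficient of coincidence = 0.02177/0.03233 ≈ 0.67; interference = 1 − 0.67 = 0.33.

0.33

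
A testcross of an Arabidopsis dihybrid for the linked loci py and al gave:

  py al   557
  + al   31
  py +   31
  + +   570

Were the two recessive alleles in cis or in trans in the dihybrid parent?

cis

The two most frequent classes are + + (570) and py al (557); these are the parental (non-recombinant) types.
So the F1 carried + + on one chromosome and py al on the other — the recessive alleles are on the same chromosome (cis / coupling).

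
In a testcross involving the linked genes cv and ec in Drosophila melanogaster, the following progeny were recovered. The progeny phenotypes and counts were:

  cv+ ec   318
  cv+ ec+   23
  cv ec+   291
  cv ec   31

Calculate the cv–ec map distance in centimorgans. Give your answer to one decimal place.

8.1 centimorgans

The two most frequent classes, cv+ ec (318) and cv ec+ (291), are the parental types, so the F1 was cv+ ec / cv ec+.
The recombinant classes are cv+ ec+ and cv ec: 23 + 31 = 54.
Recombination frequency = 54/663 = 0.0814 ≈ 8.1%, i.e. 8.1 centimorgans.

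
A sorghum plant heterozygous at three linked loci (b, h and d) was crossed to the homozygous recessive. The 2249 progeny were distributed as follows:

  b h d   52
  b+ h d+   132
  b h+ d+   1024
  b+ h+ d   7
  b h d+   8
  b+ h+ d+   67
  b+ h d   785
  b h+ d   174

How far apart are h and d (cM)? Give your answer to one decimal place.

14.3 cM

The two most frequent reciprocal classes, b h+ d+ and b+ h d, are the parental types, so the F1 was b h+ d+ / b+ h d.
The two rarest classes, b h d+ and b+ h+ d, are the double crossovers. Comparing them with the parentals, only the h allele has switched, so h is the middle locus and the order is b – h – d.
Crossovers in the h–d interval produce the single-crossover classes b h+ d and b+ h d+ (174 + 132 = 306) plus the double crossovers (15).
RF(h–d) = (306 + 15) / 2249 = 321/2249 = 0.1427 → 14.3 cM.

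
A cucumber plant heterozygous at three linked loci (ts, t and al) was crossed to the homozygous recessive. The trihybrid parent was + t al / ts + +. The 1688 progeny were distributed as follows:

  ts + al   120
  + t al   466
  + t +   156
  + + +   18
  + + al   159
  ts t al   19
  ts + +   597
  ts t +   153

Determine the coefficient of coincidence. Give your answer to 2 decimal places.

The two rarest classes, ts t al and + + +, are the double crossovers. Comparing them with the parentals, only the ts allele has switched, so ts is the middle locus and the order is al – ts – t.
al–ts: (276 + 37)/1688 = 0.1854; ts–t: (312 + 37)/1688 = 0.2068.
Expected DCO frequency = 0.1854 × 0.2068 ≈ 0.03834; observed = 37/1688 ≈ 0.02192.
Coefficient of coincidence = 0.02192/0.03834 ≈ 0.57.

0.57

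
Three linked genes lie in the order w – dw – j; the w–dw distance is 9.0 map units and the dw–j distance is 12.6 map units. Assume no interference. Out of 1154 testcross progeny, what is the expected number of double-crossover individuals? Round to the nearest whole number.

13

Map distances give recombination frequencies of 0.090 and 0.126 for the two intervals.
With no interference, expected double-crossover frequency = 0.090 × 0.126 = 0.01134.
Expected number = 0.01134 × 1154 = 13.09 ≈ 13.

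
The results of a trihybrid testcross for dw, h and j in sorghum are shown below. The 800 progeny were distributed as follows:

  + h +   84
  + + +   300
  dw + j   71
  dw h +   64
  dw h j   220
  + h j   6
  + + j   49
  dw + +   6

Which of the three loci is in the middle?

dw

The two most frequent reciprocal classes, + + + and dw h j, are the parental types, so the F1 was + + + / dw h j.
The two rarest classes, dw + + and + h j, are the double crossovers. Comparing them with the parentals, only the dw allele has switched, so dw is the middle locus and the order is j – dw – h.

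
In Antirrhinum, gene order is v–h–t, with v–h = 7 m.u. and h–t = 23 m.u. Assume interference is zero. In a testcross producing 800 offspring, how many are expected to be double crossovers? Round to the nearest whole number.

13

Map distances give recombination frequencies of 0.070 and 0.230 for the two intervals.
With no interference, expected double-crossover frequency = 0.070 × 0.230 = 0.01610.
Expected number = 0.01610 × 800 = 12.88 ≈ 13.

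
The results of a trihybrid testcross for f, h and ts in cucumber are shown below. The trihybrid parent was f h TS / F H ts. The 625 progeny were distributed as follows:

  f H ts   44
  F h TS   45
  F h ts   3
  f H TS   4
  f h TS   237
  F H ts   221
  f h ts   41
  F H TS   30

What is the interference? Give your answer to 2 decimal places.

The two rarest classes, f H TS and F h ts, are the double crossovers. Comparing them with the parentals, only the h allele has switched, so h is the middle locus and the order is f – h – ts.
f–h: (89 + 7)/625 = 0.1536; h–ts: (71 + 7)/625 = 0.1248.
Expected DCO frequency = 0.1536 × 0.1248 ≈ 0.01917; observed = 7/625 ≈ 0.01120.
Coefficient of coincidence = 0.01120/0.01917 ≈ 0.58; interference = 1 − 0.58 = 0.42.

0.42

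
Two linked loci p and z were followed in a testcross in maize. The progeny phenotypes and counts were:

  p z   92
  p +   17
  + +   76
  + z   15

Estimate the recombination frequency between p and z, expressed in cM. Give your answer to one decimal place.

16.0 cM

The two most frequent classes, + + (76) and p z (92), are the parental types, so the F1 was + + / p z.
The recombinant classes are + z and p +: 15 + 17 = 32.
Recombination frequency = 32/200 = 0.1600 ≈ 16.0%, i.e. 16.0 cM.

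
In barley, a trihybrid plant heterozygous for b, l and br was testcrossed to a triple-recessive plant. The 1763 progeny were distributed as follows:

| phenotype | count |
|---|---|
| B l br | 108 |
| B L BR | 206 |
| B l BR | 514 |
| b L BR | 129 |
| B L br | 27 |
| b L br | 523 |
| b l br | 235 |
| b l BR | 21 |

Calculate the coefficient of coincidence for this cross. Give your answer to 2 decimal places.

The two most frequent reciprocal classes, b L br and B l BR, are the parental types, so the F1 was b L br / B l BR.
The two rarest classes, B L br and b l BR, are the double crossovers. Comparing them with the parentals, only the b allele has switched, so b is the middle locus and the order is l – b – br.
l–b: (441 + 48)/1763 = 0.2774; b–br: (237 + 48)/1763 = 0.1617.
Expected DCO frequency = 0.2774 × 0.1617 ≈ 0.04486; observed = 48/1763 ≈ 0.02723.
Coefficient of coincidence = 0.02723/0.04486 ≈ 0.61.

0.61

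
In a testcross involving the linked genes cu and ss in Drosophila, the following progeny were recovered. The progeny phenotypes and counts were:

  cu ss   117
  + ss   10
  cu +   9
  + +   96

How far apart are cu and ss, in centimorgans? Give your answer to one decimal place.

The two most frequent classes, + + (96) and cu ss (117), are the parental types, so the F1 was + + / cu ss.
The recombinant classes are + ss and cu +: 10 + 9 = 19.
Recombination frequency = 19/232 = 0.0819 ≈ 8.2%, i.e. 8.2 centimorgans.

8.2 centimorgans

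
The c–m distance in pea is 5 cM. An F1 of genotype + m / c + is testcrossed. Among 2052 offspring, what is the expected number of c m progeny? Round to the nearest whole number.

A map distance of 5 cM corresponds to a recombination frequency of 0.050.
The F1 is + m / c +, so c m is a recombinant gamete class with expected frequency r/2 = 0.050/2 = 0.0250.
Expected number = 0.0250 × 2052 = 51.30 ≈ 51.

51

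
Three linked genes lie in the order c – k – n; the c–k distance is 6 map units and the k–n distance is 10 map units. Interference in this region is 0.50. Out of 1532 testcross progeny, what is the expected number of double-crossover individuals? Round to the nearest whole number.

Map distances give recombination frequencies of 0.060 and 0.100 for the two intervals.
With interference 0.50 (so coincidence = 0.50), expected double-crossover frequency = 0.060 × 0.100 × 0.50 = 0.00300.
Expected number = 0.00300 × 1532 = 4.60 ≈ 5.

5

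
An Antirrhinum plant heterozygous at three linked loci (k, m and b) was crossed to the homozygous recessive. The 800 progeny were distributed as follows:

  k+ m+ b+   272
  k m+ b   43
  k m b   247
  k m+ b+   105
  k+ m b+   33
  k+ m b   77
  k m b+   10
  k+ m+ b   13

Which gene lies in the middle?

The two most frequent reciprocal classes, k m b and k+ m+ b+, are the parental types, so the F1 was k m b / k+ m+ b+.
The two rarest classes, k m b+ and k+ m+ b, are the double crossovers. Comparing them with the parentals, only the b allele has switched, so b is the middle locus and the order is m – b – k.

b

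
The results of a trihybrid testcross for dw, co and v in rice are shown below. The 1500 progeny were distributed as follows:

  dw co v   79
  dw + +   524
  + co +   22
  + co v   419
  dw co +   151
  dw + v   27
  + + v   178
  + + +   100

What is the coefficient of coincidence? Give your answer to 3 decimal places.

The two most frequent reciprocal classes, dw + + and + co v, are the parental types, so the F1 was dw + + / + co v.
The two rarest classes, dw + v and + co +, are the double crossovers. Comparing them with the parentals, only the v allele has switched, so v is the middle locus and the order is dw – v – co.
dw–v: (179 + 49)/1500 = 0.1520; v–co: (329 + 49)/1500 = 0.2520.
Expected DCO frequency = 0.1520 × 0.2520 ≈ 0.03830; observed = 49/1500 ≈ 0.03267.
Coefficient of coincidence = 0.03267/0.03830 ≈ 0.853.

0.853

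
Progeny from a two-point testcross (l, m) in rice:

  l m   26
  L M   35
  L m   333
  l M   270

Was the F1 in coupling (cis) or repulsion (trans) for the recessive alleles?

The two most frequent classes are L m (333) and l M (270); these are the parental (non-recombinant) types.
So the F1 carried L m on one chromosome and l M on the other — the recessive alleles are on opposite chromosomes (trans / repulsion).

trans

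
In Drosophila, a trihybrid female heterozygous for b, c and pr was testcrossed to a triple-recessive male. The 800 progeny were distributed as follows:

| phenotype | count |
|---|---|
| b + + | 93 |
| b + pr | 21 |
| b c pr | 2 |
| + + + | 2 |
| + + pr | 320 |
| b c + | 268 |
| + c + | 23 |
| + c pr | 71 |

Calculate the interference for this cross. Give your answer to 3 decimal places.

The two most frequent reciprocal classes, b c + and + + pr, are the parental types, so the F1 was b c + / + + pr.
The two rarest classes, b c pr and + + +, are the double crossovers. Comparing them with the parentals, only the pr allele has switched, so pr is the middle locus and the order is c – pr – b.
c–pr: (164 + 4)/800 = 0.2100; pr–b: (44 + 4)/800 = 0.0600.
Expected DCO frequency = 0.2100 × 0.0600 ≈ 0.01260; observed = 4/800 ≈ 0.00500.
Coefficient of coincidence = 0.00500/0.01260 ≈ 0.397; interference = 1 − 0.397 = 0.603.

0.603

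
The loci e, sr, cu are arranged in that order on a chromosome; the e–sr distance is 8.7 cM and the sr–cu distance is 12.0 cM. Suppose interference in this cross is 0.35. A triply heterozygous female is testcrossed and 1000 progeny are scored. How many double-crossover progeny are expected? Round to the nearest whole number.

7

Map distances give recombination frequencies of 0.087 and 0.120 for the two intervals.
With interference 0.35 (so coincidence = 0.65), expected double-crossover frequency = 0.087 × 0.120 × 0.65 = 0.00679.
Expected number = 0.00679 × 1000 = 6.79 ≈ 7.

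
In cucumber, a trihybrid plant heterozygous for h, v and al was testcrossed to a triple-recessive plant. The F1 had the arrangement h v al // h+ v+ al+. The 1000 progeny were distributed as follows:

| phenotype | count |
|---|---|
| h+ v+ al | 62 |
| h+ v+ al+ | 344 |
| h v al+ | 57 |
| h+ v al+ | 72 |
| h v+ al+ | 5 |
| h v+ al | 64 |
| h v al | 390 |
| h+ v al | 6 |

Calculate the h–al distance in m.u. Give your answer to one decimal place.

The two rarest classes, h+ v al and h v+ al+, are the double crossovers. Comparing them with the parentals, only the h allele has switched, so h is the middle locus and the order is al – h – v.
Crossovers in the al–h interval produce the single-crossover classes h v al+ and h+ v+ al (57 + 62 = 119) plus the double crossovers (11).
RF(al–h) = (119 + 11) / 1000 = 130/1000 = 0.1300 → 13.0 m.u.

13.0 m.u.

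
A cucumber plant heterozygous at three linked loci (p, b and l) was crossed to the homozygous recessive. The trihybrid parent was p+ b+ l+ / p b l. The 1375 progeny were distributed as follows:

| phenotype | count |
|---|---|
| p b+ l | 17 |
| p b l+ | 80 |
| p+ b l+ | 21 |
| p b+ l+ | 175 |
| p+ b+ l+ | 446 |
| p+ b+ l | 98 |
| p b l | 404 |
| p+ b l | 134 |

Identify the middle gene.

b

The two rarest classes, p+ b l+ and p b+ l, are the double crossovers. Comparing them with the parentals, only the b allele has switched, so b is the middle locus and the order is p – b – l.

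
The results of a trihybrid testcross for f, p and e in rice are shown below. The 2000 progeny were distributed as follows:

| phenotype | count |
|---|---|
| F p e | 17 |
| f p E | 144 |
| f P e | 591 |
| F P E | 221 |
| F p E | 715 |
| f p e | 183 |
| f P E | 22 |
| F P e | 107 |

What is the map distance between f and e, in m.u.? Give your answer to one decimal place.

14.5 m.u.

The two most frequent reciprocal classes, F p E and f P e, are the parental types, so the F1 was F p E / f P e.
The two rarest classes, F p e and f P E, are the double crossovers. Comparing them with the parentals, only the e allele has switched, so e is the middle locus and the order is p – e – f.
Crossovers in the e–f interval produce the single-crossover classes f p E and F P e (144 + 107 = 251) plus the double crossovers (39).
RF(e–f) = (251 + 39) / 2000 = 290/2000 = 0.1450 → 14.5 m.u.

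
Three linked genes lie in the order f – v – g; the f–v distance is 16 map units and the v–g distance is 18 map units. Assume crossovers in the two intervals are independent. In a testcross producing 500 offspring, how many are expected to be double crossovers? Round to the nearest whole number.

Map distances give recombination frequencies of 0.160 and 0.180 for the two intervals.
With no interference, expected double-crossover frequency = 0.160 × 0.180 = 0.02880.
Expected number = 0.02880 × 500 = 14.40 ≈ 14.

14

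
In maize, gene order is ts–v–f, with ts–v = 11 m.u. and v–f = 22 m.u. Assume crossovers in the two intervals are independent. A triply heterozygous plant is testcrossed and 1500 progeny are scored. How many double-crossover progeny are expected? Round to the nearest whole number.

36

Map distances give recombination frequencies of 0.110 and 0.220 for the two intervals.
With no interference, expected double-crossover frequency = 0.110 × 0.220 = 0.02420.
Expected number = 0.02420 × 1500 = 36.30 ≈ 36.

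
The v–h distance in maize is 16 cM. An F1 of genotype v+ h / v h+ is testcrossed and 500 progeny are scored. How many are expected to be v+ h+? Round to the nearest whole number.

A map distance of 16 cM corresponds to a recombination frequency of 0.160.
The F1 is v+ h / v h+, so v+ h+ is a recombinant gamete class with expected frequency r/2 = 0.160/2 = 0.0800.
Expected number = 0.0800 × 500 = 40.00 ≈ 40.

40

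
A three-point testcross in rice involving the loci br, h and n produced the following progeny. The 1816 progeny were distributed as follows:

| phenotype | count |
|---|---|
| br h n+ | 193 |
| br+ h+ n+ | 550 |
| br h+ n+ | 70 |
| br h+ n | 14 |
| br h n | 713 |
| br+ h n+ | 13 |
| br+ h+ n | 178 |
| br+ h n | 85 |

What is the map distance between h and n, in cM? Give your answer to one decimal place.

21.9 cM

The two most frequent reciprocal classes, br+ h+ n+ and br h n, are the parental types, so the F1 was br+ h+ n+ / br h n.
The two rarest classes, br+ h n+ and br h+ n, are the double crossovers. Comparing them with the parentals, only the h allele has switched, so h is the middle locus and the order is n – h – br.
Crossovers in the n–h interval produce the single-crossover classes br+ h+ n and br h n+ (178 + 193 = 371) plus the double crossovers (27).
RF(n–h) = (371 + 27) / 1816 = 398/1816 = 0.2192 → 21.9 cM.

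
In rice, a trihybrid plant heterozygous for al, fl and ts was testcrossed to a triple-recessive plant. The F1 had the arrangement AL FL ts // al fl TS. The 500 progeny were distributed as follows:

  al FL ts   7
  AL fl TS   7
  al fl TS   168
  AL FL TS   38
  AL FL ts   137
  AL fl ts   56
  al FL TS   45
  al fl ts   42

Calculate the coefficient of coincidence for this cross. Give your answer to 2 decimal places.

0.65

The two rarest classes, al FL ts and AL fl TS, are the double crossovers. Comparing them with the parentals, only the al allele has switched, so al is the middle locus and the order is ts – al – fl.
ts–al: (80 + 14)/500 = 0.1880; al–fl: (101 + 14)/500 = 0.2300.
Expected DCO frequency = 0.1880 × 0.2300 ≈ 0.04324; observed = 14/500 ≈ 0.02800.
Coefficient of coincidence = 0.02800/0.04324 ≈ 0.65.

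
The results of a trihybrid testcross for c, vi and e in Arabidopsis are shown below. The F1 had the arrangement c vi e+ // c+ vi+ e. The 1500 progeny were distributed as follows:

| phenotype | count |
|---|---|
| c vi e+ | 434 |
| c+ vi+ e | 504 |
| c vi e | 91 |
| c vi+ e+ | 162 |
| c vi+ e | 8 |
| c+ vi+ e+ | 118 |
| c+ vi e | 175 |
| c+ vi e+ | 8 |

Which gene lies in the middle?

The two rarest classes, c+ vi e+ and c vi+ e, are the double crossovers. Comparing them with the parentals, only the c allele has switched, so c is the middle locus and the order is vi – c – e.

c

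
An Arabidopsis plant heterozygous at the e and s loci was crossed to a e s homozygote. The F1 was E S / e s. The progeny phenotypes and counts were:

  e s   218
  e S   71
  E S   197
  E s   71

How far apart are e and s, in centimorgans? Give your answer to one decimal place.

The recombinant classes are E s and e S: 71 + 71 = 142.
Recombination frequency = 142/557 = 0.2549 ≈ 25.5%, i.e. 25.5 centimorgans.

25.5 centimorgans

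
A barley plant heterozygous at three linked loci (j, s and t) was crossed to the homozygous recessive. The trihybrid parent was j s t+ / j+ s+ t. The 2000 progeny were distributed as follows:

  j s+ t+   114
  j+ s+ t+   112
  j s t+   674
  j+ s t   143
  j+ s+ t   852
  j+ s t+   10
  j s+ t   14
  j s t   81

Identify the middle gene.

j

The two rarest classes, j+ s t+ and j s+ t, are the double crossovers. Comparing them with the parentals, only the j allele has switched, so j is the middle locus and the order is t – j – s.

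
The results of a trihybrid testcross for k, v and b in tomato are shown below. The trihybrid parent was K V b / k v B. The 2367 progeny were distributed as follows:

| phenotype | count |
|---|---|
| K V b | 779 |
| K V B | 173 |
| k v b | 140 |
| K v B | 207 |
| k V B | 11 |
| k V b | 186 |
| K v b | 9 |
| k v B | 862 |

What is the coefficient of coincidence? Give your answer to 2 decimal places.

The two rarest classes, K v b and k V B, are the double crossovers. Comparing them with the parentals, only the v allele has switched, so v is the middle locus and the order is b – v – k.
b–v: (313 + 20)/2367 = 0.1407; v–k: (393 + 20)/2367 = 0.1745.
Expected DCO frequency = 0.1407 × 0.1745 ≈ 0.02455; observed = 20/2367 ≈ 0.00845.
Coefficient of coincidence = 0.00845/0.02455 ≈ 0.34.

0.34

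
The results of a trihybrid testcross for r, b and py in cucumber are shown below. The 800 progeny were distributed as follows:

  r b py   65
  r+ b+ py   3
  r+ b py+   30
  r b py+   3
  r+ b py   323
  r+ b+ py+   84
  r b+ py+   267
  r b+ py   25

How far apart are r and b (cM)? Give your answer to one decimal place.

The two most frequent reciprocal classes, r b+ py+ and r+ b py, are the parental types, so the F1 was r b+ py+ / r+ b py.
The two rarest classes, r b py+ and r+ b+ py, are the double crossovers. Comparing them with the parentals, only the b allele has switched, so b is the middle locus and the order is r – b – py.
Crossovers in the r–b interval produce the single-crossover classes r+ b+ py+ and r b py (84 + 65 = 149) plus the double crossovers (6).
RF(r–b) = (149 + 6) / 800 = 155/800 = 0.1938 → 19.4 cM.

19.4 cM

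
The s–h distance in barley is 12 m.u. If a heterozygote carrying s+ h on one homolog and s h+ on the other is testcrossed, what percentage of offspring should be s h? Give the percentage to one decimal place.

A map distance of 12 m.u. corresponds to a recombination frequency of 0.120.
The F1 is s+ h / s h+, so s h is a recombinant gamete class with expected frequency r/2 = 0.120/2 = 0.0600.
That is 0.0600 = 6.0% of the progeny.

6.0%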